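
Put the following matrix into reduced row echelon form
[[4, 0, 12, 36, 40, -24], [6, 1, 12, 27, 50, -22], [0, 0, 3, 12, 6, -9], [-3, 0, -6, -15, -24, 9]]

[[1, 0, 0, -3, 4, 3], [0, 1, 0, -3, 2, -4], [0, 0, 1, 4, 2, -3], [0, 0, 0, 0, 0, 0]]

R1 ← 1/4·R1
  [  1  0   3    9   10   -6 ]
  [  6  1  12   27   50  -22 ]
  [  0  0   3   12    6   -9 ]
  [ -3  0  -6  -15  -24    9 ]
R2 ← R2 − 6·R1
  [  1  0   3    9   10  -6 ]
  [  0  1  -6  -27  -10  14 ]
  [  0  0   3   12    6  -9 ]
  [ -3  0  -6  -15  -24   9 ]
R4 ← R4 + 3·R1
  [ 1  0   3    9   10  -6 ]
  [ 0  1  -6  -27  -10  14 ]
  [ 0  0   3   12    6  -9 ]
  [ 0  0   3   12    6  -9 ]
R3 ← 1/3·R3
  [ 1  0   3    9   10  -6 ]
  [ 0  1  -6  -27  -10  14 ]
  [ 0  0   1    4    2  -3 ]
  [ 0  0   3   12    6  -9 ]
R4 ← R4 − 3·R3
  [ 1  0   3    9   10  -6 ]
  [ 0  1  -6  -27  -10  14 ]
  [ 0  0   1    4    2  -3 ]
  [ 0  0   0    0    0   0 ]
R2 ← R2 + 6·R3
  [ 1  0  3   9  10  -6 ]
  [ 0  1  0  -3   2  -4 ]
  [ 0  0  1   4   2  -3 ]
  [ 0  0  0   0   0   0 ]
R1 ← R1 − 3·R3
  [ 1  0  0  -3  4   3 ]
  [ 0  1  0  -3  2  -4 ]
  [ 0  0  1   4  2  -3 ]
  [ 0  0  0   0  0   0 ]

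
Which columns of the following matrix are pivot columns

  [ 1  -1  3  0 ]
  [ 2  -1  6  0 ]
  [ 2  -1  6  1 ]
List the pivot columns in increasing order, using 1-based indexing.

1, 2, 4

r2 → r2 − 2·r1
r3 → r3 − 2·r1
r3 → r3 − r2
r1 → r1 + r2
Pivot columns are the columns containing a leading 1.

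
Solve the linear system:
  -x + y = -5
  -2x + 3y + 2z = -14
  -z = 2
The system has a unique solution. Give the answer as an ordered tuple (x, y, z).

Form the augmented matrix and row-reduce:
  [ -1  1   0  |   -5 ]
  [ -2  3   2  |  -14 ]
  [  0  0  -1  |    2 ]
ρ1 → -1·ρ1
  [  1  -1   0  |    5 ]
  [ -2   3   2  |  -14 ]
  [  0   0  -1  |    2 ]
ρ2 → ρ2 + 2·ρ1
  [ 1  -1   0  |   5 ]
  [ 0   1   2  |  -4 ]
  [ 0   0  -1  |   2 ]
ρ3 → -1·ρ3
  [ 1  -1  0  |   5 ]
  [ 0   1  2  |  -4 ]
  [ 0   0  1  |  -2 ]
ρ2 → ρ2 − 2·ρ3
  [ 1  -1  0  |   5 ]
  [ 0   1  0  |   0 ]
  [ 0   0  1  |  -2 ]
ρ1 → ρ1 + ρ2
  [ 1  0  0  |   5 ]
  [ 0  1  0  |   0 ]
  [ 0  0  1  |  -2 ]
Reading off the last column: x = 5, y = 0, z = -2.

(5, 0, -2)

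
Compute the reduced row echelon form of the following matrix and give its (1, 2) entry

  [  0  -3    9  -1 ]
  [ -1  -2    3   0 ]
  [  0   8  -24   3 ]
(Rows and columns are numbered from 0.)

R1 <-> R2
  [ -1  -2    3   0 ]
  [  0  -3    9  -1 ]
  [  0   8  -24   3 ]
R1 ← -1·R1
  [ 1   2   -3   0 ]
  [ 0  -3    9  -1 ]
  [ 0   8  -24   3 ]
R2 ← -1/3·R2
  [ 1  2   -3    0 ]
  [ 0  1   -3  1/3 ]
  [ 0  8  -24    3 ]
R3 ← R3 − 8·R2
  [ 1  2  -3    0 ]
  [ 0  1  -3  1/3 ]
  [ 0  0   0  1/3 ]
R3 ← 3·R3
  [ 1  2  -3    0 ]
  [ 0  1  -3  1/3 ]
  [ 0  0   0    1 ]
R2 ← R2 − 1/3·R3
  [ 1  2  -3  0 ]
  [ 0  1  -3  0 ]
  [ 0  0   0  1 ]
R1 ← R1 − 2·R2
  [ 1  0   3  0 ]
  [ 0  1  -3  0 ]
  [ 0  0   0  1 ]

-3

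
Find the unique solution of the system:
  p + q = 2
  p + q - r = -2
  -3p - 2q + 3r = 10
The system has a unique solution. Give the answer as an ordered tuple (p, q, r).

Form the augmented matrix and row-reduce:
  [  1   1   0  |   2 ]
  [  1   1  -1  |  -2 ]
  [ -3  -2   3  |  10 ]
Subtract ρ1 from ρ2.
  [  1   1   0  |   2 ]
  [  0   0  -1  |  -4 ]
  [ -3  -2   3  |  10 ]
Add 3 times ρ1 to ρ3.
  [ 1  1   0  |   2 ]
  [ 0  0  -1  |  -4 ]
  [ 0  1   3  |  16 ]
Swap ρ2 and ρ3.
  [ 1  1   0  |   2 ]
  [ 0  1   3  |  16 ]
  [ 0  0  -1  |  -4 ]
Multiply ρ3 by -1.
  [ 1  1  0  |   2 ]
  [ 0  1  3  |  16 ]
  [ 0  0  1  |   4 ]
Subtract 3 times ρ3 from ρ2.
  [ 1  1  0  |  2 ]
  [ 0  1  0  |  4 ]
  [ 0  0  1  |  4 ]
Subtract ρ2 from ρ1.
  [ 1  0  0  |  -2 ]
  [ 0  1  0  |   4 ]
  [ 0  0  1  |   4 ]
Reading off the last column: p = -2, q = 4, r = 4.

(-2, 4, 4)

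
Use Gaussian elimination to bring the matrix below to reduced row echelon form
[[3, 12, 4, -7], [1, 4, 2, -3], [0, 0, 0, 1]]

[[1, 4, 0, 0], [0, 0, 1, 0], [0, 0, 0, 1]]

Multiply ρ1 by 1/3.
  [ 1  4  4/3  -7/3 ]
  [ 1  4    2    -3 ]
  [ 0  0    0     1 ]
Subtract ρ1 from ρ2.
  [ 1  4  4/3  -7/3 ]
  [ 0  0  2/3  -2/3 ]
  [ 0  0    0     1 ]
Multiply ρ2 by 3/2.
  [ 1  4  4/3  -7/3 ]
  [ 0  0    1    -1 ]
  [ 0  0    0     1 ]
Add ρ3 to ρ2.
  [ 1  4  4/3  -7/3 ]
  [ 0  0    1     0 ]
  [ 0  0    0     1 ]
Add 7/3 times ρ3 to ρ1.
  [ 1  4  4/3  0 ]
  [ 0  0    1  0 ]
  [ 0  0    0  1 ]
Subtract 4/3 times ρ2 from ρ1.
  [ 1  4  0  0 ]
  [ 0  0  1  0 ]
  [ 0  0  0  1 ]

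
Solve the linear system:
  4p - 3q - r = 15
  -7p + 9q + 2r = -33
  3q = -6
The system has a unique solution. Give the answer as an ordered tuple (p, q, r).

Form the augmented matrix and row-reduce:
  [  4  -3  -1  |   15 ]
  [ -7   9   2  |  -33 ]
  [  0   3   0  |   -6 ]
R1 → 1/4·R1
  [  1  -3/4  -1/4  |  15/4 ]
  [ -7     9     2  |   -33 ]
  [  0     3     0  |    -6 ]
R2 → R2 + 7·R1
  [ 1  -3/4  -1/4  |   15/4 ]
  [ 0  15/4   1/4  |  -27/4 ]
  [ 0     3     0  |     -6 ]
R2 → 4/15·R2
  [ 1  -3/4  -1/4  |  15/4 ]
  [ 0     1  1/15  |  -9/5 ]
  [ 0     3     0  |    -6 ]
R3 → R3 − 3·R2
  [ 1  -3/4  -1/4  |  15/4 ]
  [ 0     1  1/15  |  -9/5 ]
  [ 0     0  -1/5  |  -3/5 ]
R3 → -5·R3
  [ 1  -3/4  -1/4  |  15/4 ]
  [ 0     1  1/15  |  -9/5 ]
  [ 0     0     1  |     3 ]
R2 → R2 − 1/15·R3
  [ 1  -3/4  -1/4  |  15/4 ]
  [ 0     1     0  |    -2 ]
  [ 0     0     1  |     3 ]
R1 → R1 + 1/4·R3
  [ 1  -3/4  0  |  9/2 ]
  [ 0     1  0  |   -2 ]
  [ 0     0  1  |    3 ]
R1 → R1 + 3/4·R2
  [ 1  0  0  |   3 ]
  [ 0  1  0  |  -2 ]
  [ 0  0  1  |   3 ]
Reading off the last column: p = 3, q = -2, r = 3.

(3, -2, 3)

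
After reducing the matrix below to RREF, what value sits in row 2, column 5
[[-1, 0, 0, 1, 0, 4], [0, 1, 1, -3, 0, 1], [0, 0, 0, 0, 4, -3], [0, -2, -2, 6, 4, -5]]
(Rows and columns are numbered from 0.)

-3/4

R1 := -1·R1
  [ 1   0   0  -1  0  -4 ]
  [ 0   1   1  -3  0   1 ]
  [ 0   0   0   0  4  -3 ]
  [ 0  -2  -2   6  4  -5 ]
R4 := R4 + 2·R2
  [ 1  0  0  -1  0  -4 ]
  [ 0  1  1  -3  0   1 ]
  [ 0  0  0   0  4  -3 ]
  [ 0  0  0   0  4  -3 ]
R3 := 1/4·R3
  [ 1  0  0  -1  0    -4 ]
  [ 0  1  1  -3  0     1 ]
  [ 0  0  0   0  1  -3/4 ]
  [ 0  0  0   0  4    -3 ]
R4 := R4 − 4·R3
  [ 1  0  0  -1  0    -4 ]
  [ 0  1  1  -3  0     1 ]
  [ 0  0  0   0  1  -3/4 ]
  [ 0  0  0   0  0     0 ]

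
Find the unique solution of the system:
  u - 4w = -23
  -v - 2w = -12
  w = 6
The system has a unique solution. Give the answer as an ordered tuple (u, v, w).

(1, 0, 6)

Form the augmented matrix and row-reduce:
  [ 1   0  -4  |  -23 ]
  [ 0  -1  -2  |  -12 ]
  [ 0   0   1  |    6 ]
Multiply R2 by -1.
Subtract 2 times R3 from R2.
Add 4 times R3 to R1.
Reading off the last column: u = 1, v = 0, w = 6.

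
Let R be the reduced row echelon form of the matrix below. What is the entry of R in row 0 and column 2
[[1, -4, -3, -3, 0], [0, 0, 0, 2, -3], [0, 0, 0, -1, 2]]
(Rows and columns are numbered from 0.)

-3

r2 -> 1/2·r2
  [ 1  -4  -3  -3     0 ]
  [ 0   0   0   1  -3/2 ]
  [ 0   0   0  -1     2 ]
r3 -> r3 + r2
  [ 1  -4  -3  -3     0 ]
  [ 0   0   0   1  -3/2 ]
  [ 0   0   0   0   1/2 ]
r3 -> 2·r3
  [ 1  -4  -3  -3     0 ]
  [ 0   0   0   1  -3/2 ]
  [ 0   0   0   0     1 ]
r2 -> r2 + 3/2·r3
  [ 1  -4  -3  -3  0 ]
  [ 0   0   0   1  0 ]
  [ 0   0   0   0  1 ]
r1 -> r1 + 3·r2
  [ 1  -4  -3  0  0 ]
  [ 0   0   0  1  0 ]
  [ 0   0   0  0  1 ]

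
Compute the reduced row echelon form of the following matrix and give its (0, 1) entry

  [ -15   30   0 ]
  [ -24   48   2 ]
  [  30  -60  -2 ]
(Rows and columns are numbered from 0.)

R1 → -1/15·R1
  [   1   -2   0 ]
  [ -24   48   2 ]
  [  30  -60  -2 ]
R2 → R2 + 24·R1
  [  1   -2   0 ]
  [  0    0   2 ]
  [ 30  -60  -2 ]
R3 → R3 − 30·R1
  [ 1  -2   0 ]
  [ 0   0   2 ]
  [ 0   0  -2 ]
R2 → 1/2·R2
  [ 1  -2   0 ]
  [ 0   0   1 ]
  [ 0   0  -2 ]
R3 → R3 + 2·R2
  [ 1  -2  0 ]
  [ 0   0  1 ]
  [ 0   0  0 ]

-2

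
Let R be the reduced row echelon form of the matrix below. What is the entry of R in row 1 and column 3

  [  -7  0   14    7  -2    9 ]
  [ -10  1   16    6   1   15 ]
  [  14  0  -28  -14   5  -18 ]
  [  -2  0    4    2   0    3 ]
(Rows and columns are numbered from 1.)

-2

ρ1 ← -1/7·ρ1
ρ2 ← ρ2 + 10·ρ1
ρ3 ← ρ3 − 14·ρ1
ρ4 ← ρ4 + 2·ρ1
ρ4 ← ρ4 − 4/7·ρ3
ρ4 ← 7/3·ρ4
ρ2 ← ρ2 − 15/7·ρ4
ρ1 ← ρ1 + 9/7·ρ4
ρ2 ← ρ2 − 27/7·ρ3
ρ1 ← ρ1 − 2/7·ρ3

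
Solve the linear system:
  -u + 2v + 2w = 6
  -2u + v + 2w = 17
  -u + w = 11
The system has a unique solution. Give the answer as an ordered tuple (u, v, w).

Form the augmented matrix and row-reduce:
  [ -1  2  2  |   6 ]
  [ -2  1  2  |  17 ]
  [ -1  0  1  |  11 ]
Multiply ρ1 by -1.
  [  1  -2  -2  |  -6 ]
  [ -2   1   2  |  17 ]
  [ -1   0   1  |  11 ]
Add 2 times ρ1 to ρ2.
  [  1  -2  -2  |  -6 ]
  [  0  -3  -2  |   5 ]
  [ -1   0   1  |  11 ]
Add ρ1 to ρ3.
  [ 1  -2  -2  |  -6 ]
  [ 0  -3  -2  |   5 ]
  [ 0  -2  -1  |   5 ]
Multiply ρ2 by -1/3.
  [ 1  -2   -2  |    -6 ]
  [ 0   1  2/3  |  -5/3 ]
  [ 0  -2   -1  |     5 ]
Add 2 times ρ2 to ρ3.
  [ 1  -2   -2  |    -6 ]
  [ 0   1  2/3  |  -5/3 ]
  [ 0   0  1/3  |   5/3 ]
Multiply ρ3 by 3.
  [ 1  -2   -2  |    -6 ]
  [ 0   1  2/3  |  -5/3 ]
  [ 0   0    1  |     5 ]
Subtract 2/3 times ρ3 from ρ2.
  [ 1  -2  -2  |  -6 ]
  [ 0   1   0  |  -5 ]
  [ 0   0   1  |   5 ]
Add 2 times ρ3 to ρ1.
  [ 1  -2  0  |   4 ]
  [ 0   1  0  |  -5 ]
  [ 0   0  1  |   5 ]
Add 2 times ρ2 to ρ1.
  [ 1  0  0  |  -6 ]
  [ 0  1  0  |  -5 ]
  [ 0  0  1  |   5 ]
Reading off the last column: u = -6, v = -5, w = 5.

(-6, -5, 5)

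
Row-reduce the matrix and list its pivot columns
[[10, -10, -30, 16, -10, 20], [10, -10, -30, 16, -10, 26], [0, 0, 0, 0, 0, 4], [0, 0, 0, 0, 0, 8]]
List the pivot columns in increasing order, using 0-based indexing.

0, 5

Multiply r1 by 1/10.
Subtract 10 times r1 from r2.
Multiply r2 by 1/6.
Subtract 4 times r2 from r3.
Subtract 8 times r2 from r4.
Subtract 2 times r2 from r1.
Pivot columns are the columns containing a leading 1.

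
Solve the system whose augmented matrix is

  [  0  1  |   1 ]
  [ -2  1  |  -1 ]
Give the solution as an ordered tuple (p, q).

R1 <-> R2
R1 → -1/2·R1
R1 → R1 + 1/2·R2
Reading off the last column: p = 1, q = 1.

(1, 1)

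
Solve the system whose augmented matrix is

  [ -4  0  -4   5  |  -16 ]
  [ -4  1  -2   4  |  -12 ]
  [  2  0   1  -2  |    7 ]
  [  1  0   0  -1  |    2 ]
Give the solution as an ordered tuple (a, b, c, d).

(6, 2, 3, 4)

Multiply r1 by -1/4.
Add 4 times r1 to r2.
Subtract 2 times r1 from r3.
Subtract r1 from r4.
Multiply r3 by -1.
Add r3 to r4.
Multiply r4 by -4.
Add 1/2 times r4 to r3.
Add r4 to r2.
Add 5/4 times r4 to r1.
Subtract 2 times r3 from r2.
Subtract r3 from r1.
Reading off the last column: a = 6, b = 2, c = 3, d = 4.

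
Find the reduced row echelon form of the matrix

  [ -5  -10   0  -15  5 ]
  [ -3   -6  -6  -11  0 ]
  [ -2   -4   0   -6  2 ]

ρ1 → -1/5·ρ1
  [  1   2   0    3  -1 ]
  [ -3  -6  -6  -11   0 ]
  [ -2  -4   0   -6   2 ]
ρ2 → ρ2 + 3·ρ1
  [  1   2   0   3  -1 ]
  [  0   0  -6  -2  -3 ]
  [ -2  -4   0  -6   2 ]
ρ3 → ρ3 + 2·ρ1
  [ 1  2   0   3  -1 ]
  [ 0  0  -6  -2  -3 ]
  [ 0  0   0   0   0 ]
ρ2 → -1/6·ρ2
  [ 1  2  0    3   -1 ]
  [ 0  0  1  1/3  1/2 ]
  [ 0  0  0    0    0 ]

[[1, 2, 0, 3, -1], [0, 0, 1, 1/3, 1/2], [0, 0, 0, 0, 0]]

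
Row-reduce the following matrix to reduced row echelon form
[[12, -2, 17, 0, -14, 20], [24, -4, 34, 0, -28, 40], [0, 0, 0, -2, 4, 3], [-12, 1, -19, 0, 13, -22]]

r1 -> 1/12·r1
  [   1  -1/6  17/12   0  -7/6  5/3 ]
  [  24    -4     34   0   -28   40 ]
  [   0     0      0  -2     4    3 ]
  [ -12     1    -19   0    13  -22 ]
r2 -> r2 − 24·r1
  [   1  -1/6  17/12   0  -7/6  5/3 ]
  [   0     0      0   0     0    0 ]
  [   0     0      0  -2     4    3 ]
  [ -12     1    -19   0    13  -22 ]
r4 -> r4 + 12·r1
  [ 1  -1/6  17/12   0  -7/6  5/3 ]
  [ 0     0      0   0     0    0 ]
  [ 0     0      0  -2     4    3 ]
  [ 0    -1     -2   0    -1   -2 ]
r2 <-> r4
  [ 1  -1/6  17/12   0  -7/6  5/3 ]
  [ 0    -1     -2   0    -1   -2 ]
  [ 0     0      0  -2     4    3 ]
  [ 0     0      0   0     0    0 ]
r2 -> -1·r2
  [ 1  -1/6  17/12   0  -7/6  5/3 ]
  [ 0     1      2   0     1    2 ]
  [ 0     0      0  -2     4    3 ]
  [ 0     0      0   0     0    0 ]
r3 -> -1/2·r3
  [ 1  -1/6  17/12  0  -7/6   5/3 ]
  [ 0     1      2  0     1     2 ]
  [ 0     0      0  1    -2  -3/2 ]
  [ 0     0      0  0     0     0 ]
r1 -> r1 + 1/6·r2
  [ 1  0  7/4  0  -1     2 ]
  [ 0  1    2  0   1     2 ]
  [ 0  0    0  1  -2  -3/2 ]
  [ 0  0    0  0   0     0 ]

[[1, 0, 7/4, 0, -1, 2], [0, 1, 2, 0, 1, 2], [0, 0, 0, 1, -2, -3/2], [0, 0, 0, 0, 0, 0]]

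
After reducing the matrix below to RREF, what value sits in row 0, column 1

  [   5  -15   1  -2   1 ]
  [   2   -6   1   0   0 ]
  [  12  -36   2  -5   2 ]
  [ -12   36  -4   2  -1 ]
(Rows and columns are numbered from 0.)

R1 → 1/5·R1
  [   1   -3  1/5  -2/5  1/5 ]
  [   2   -6    1     0    0 ]
  [  12  -36    2    -5    2 ]
  [ -12   36   -4     2   -1 ]
R2 → R2 − 2·R1
  [   1   -3  1/5  -2/5   1/5 ]
  [   0    0  3/5   4/5  -2/5 ]
  [  12  -36    2    -5     2 ]
  [ -12   36   -4     2    -1 ]
R3 → R3 − 12·R1
  [   1  -3   1/5  -2/5   1/5 ]
  [   0   0   3/5   4/5  -2/5 ]
  [   0   0  -2/5  -1/5  -2/5 ]
  [ -12  36    -4     2    -1 ]
R4 → R4 + 12·R1
  [ 1  -3   1/5   -2/5   1/5 ]
  [ 0   0   3/5    4/5  -2/5 ]
  [ 0   0  -2/5   -1/5  -2/5 ]
  [ 0   0  -8/5  -14/5   7/5 ]
R2 → 5/3·R2
  [ 1  -3   1/5   -2/5   1/5 ]
  [ 0   0     1    4/3  -2/3 ]
  [ 0   0  -2/5   -1/5  -2/5 ]
  [ 0   0  -8/5  -14/5   7/5 ]
R3 → R3 + 2/5·R2
  [ 1  -3   1/5   -2/5   1/5 ]
  [ 0   0     1    4/3  -2/3 ]
  [ 0   0     0    1/3  -2/3 ]
  [ 0   0  -8/5  -14/5   7/5 ]
R4 → R4 + 8/5·R2
  [ 1  -3  1/5  -2/5   1/5 ]
  [ 0   0    1   4/3  -2/3 ]
  [ 0   0    0   1/3  -2/3 ]
  [ 0   0    0  -2/3   1/3 ]
R3 → 3·R3
  [ 1  -3  1/5  -2/5   1/5 ]
  [ 0   0    1   4/3  -2/3 ]
  [ 0   0    0     1    -2 ]
  [ 0   0    0  -2/3   1/3 ]
R4 → R4 + 2/3·R3
  [ 1  -3  1/5  -2/5   1/5 ]
  [ 0   0    1   4/3  -2/3 ]
  [ 0   0    0     1    -2 ]
  [ 0   0    0     0    -1 ]
R4 → -1·R4
  [ 1  -3  1/5  -2/5   1/5 ]
  [ 0   0    1   4/3  -2/3 ]
  [ 0   0    0     1    -2 ]
  [ 0   0    0     0     1 ]
R3 → R3 + 2·R4
  [ 1  -3  1/5  -2/5   1/5 ]
  [ 0   0    1   4/3  -2/3 ]
  [ 0   0    0     1     0 ]
  [ 0   0    0     0     1 ]
R2 → R2 + 2/3·R4
  [ 1  -3  1/5  -2/5  1/5 ]
  [ 0   0    1   4/3    0 ]
  [ 0   0    0     1    0 ]
  [ 0   0    0     0    1 ]
R1 → R1 − 1/5·R4
  [ 1  -3  1/5  -2/5  0 ]
  [ 0   0    1   4/3  0 ]
  [ 0   0    0     1  0 ]
  [ 0   0    0     0  1 ]
R2 → R2 − 4/3·R3
  [ 1  -3  1/5  -2/5  0 ]
  [ 0   0    1     0  0 ]
  [ 0   0    0     1  0 ]
  [ 0   0    0     0  1 ]
R1 → R1 + 2/5·R3
  [ 1  -3  1/5  0  0 ]
  [ 0   0    1  0  0 ]
  [ 0   0    0  1  0 ]
  [ 0   0    0  0  1 ]
R1 → R1 − 1/5·R2
  [ 1  -3  0  0  0 ]
  [ 0   0  1  0  0 ]
  [ 0   0  0  1  0 ]
  [ 0   0  0  0  1 ]

-3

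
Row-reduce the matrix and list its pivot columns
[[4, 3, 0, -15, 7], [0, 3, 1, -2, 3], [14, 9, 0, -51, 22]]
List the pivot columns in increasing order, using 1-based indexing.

R1 -> 1/4·R1
  [  1  3/4  0  -15/4  7/4 ]
  [  0    3  1     -2    3 ]
  [ 14    9  0    -51   22 ]
R3 -> R3 − 14·R1
  [ 1   3/4  0  -15/4   7/4 ]
  [ 0     3  1     -2     3 ]
  [ 0  -3/2  0    3/2  -5/2 ]
R2 -> 1/3·R2
  [ 1   3/4    0  -15/4   7/4 ]
  [ 0     1  1/3   -2/3     1 ]
  [ 0  -3/2    0    3/2  -5/2 ]
R3 -> R3 + 3/2·R2
  [ 1  3/4    0  -15/4  7/4 ]
  [ 0    1  1/3   -2/3    1 ]
  [ 0    0  1/2    1/2   -1 ]
R3 -> 2·R3
  [ 1  3/4    0  -15/4  7/4 ]
  [ 0    1  1/3   -2/3    1 ]
  [ 0    0    1      1   -2 ]
R2 -> R2 − 1/3·R3
  [ 1  3/4  0  -15/4  7/4 ]
  [ 0    1  0     -1  5/3 ]
  [ 0    0  1      1   -2 ]
R1 -> R1 − 3/4·R2
  [ 1  0  0  -3  1/2 ]
  [ 0  1  0  -1  5/3 ]
  [ 0  0  1   1   -2 ]
Pivot columns are the columns containing a leading 1.

1, 2, 3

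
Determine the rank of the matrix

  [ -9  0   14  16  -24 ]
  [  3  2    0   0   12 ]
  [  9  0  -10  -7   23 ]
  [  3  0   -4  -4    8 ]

rank = 4

R1 -> -1/9·R1
  [ 1  0  -14/9  -16/9  8/3 ]
  [ 3  2      0      0   12 ]
  [ 9  0    -10     -7   23 ]
  [ 3  0     -4     -4    8 ]
R2 -> R2 − 3·R1
  [ 1  0  -14/9  -16/9  8/3 ]
  [ 0  2   14/3   16/3    4 ]
  [ 9  0    -10     -7   23 ]
  [ 3  0     -4     -4    8 ]
R3 -> R3 − 9·R1
  [ 1  0  -14/9  -16/9  8/3 ]
  [ 0  2   14/3   16/3    4 ]
  [ 0  0      4      9   -1 ]
  [ 3  0     -4     -4    8 ]
R4 -> R4 − 3·R1
  [ 1  0  -14/9  -16/9  8/3 ]
  [ 0  2   14/3   16/3    4 ]
  [ 0  0      4      9   -1 ]
  [ 0  0    2/3    4/3    0 ]
R2 -> 1/2·R2
  [ 1  0  -14/9  -16/9  8/3 ]
  [ 0  1    7/3    8/3    2 ]
  [ 0  0      4      9   -1 ]
  [ 0  0    2/3    4/3    0 ]
R3 -> 1/4·R3
  [ 1  0  -14/9  -16/9   8/3 ]
  [ 0  1    7/3    8/3     2 ]
  [ 0  0      1    9/4  -1/4 ]
  [ 0  0    2/3    4/3     0 ]
R4 -> R4 − 2/3·R3
  [ 1  0  -14/9  -16/9   8/3 ]
  [ 0  1    7/3    8/3     2 ]
  [ 0  0      1    9/4  -1/4 ]
  [ 0  0      0   -1/6   1/6 ]
R4 -> -6·R4
  [ 1  0  -14/9  -16/9   8/3 ]
  [ 0  1    7/3    8/3     2 ]
  [ 0  0      1    9/4  -1/4 ]
  [ 0  0      0      1    -1 ]
R3 -> R3 − 9/4·R4
  [ 1  0  -14/9  -16/9  8/3 ]
  [ 0  1    7/3    8/3    2 ]
  [ 0  0      1      0    2 ]
  [ 0  0      0      1   -1 ]
R2 -> R2 − 8/3·R4
  [ 1  0  -14/9  -16/9   8/3 ]
  [ 0  1    7/3      0  14/3 ]
  [ 0  0      1      0     2 ]
  [ 0  0      0      1    -1 ]
R1 -> R1 + 16/9·R4
  [ 1  0  -14/9  0   8/9 ]
  [ 0  1    7/3  0  14/3 ]
  [ 0  0      1  0     2 ]
  [ 0  0      0  1    -1 ]
R2 -> R2 − 7/3·R3
  [ 1  0  -14/9  0  8/9 ]
  [ 0  1      0  0    0 ]
  [ 0  0      1  0    2 ]
  [ 0  0      0  1   -1 ]
R1 -> R1 + 14/9·R3
  [ 1  0  0  0   4 ]
  [ 0  1  0  0   0 ]
  [ 0  0  1  0   2 ]
  [ 0  0  0  1  -1 ]
The reduced form has 4 nonzero rows.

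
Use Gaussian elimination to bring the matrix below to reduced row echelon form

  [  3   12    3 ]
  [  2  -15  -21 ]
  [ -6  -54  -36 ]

R1 → 1/3·R1
  [  1    4    1 ]
  [  2  -15  -21 ]
  [ -6  -54  -36 ]
R2 → R2 − 2·R1
  [  1    4    1 ]
  [  0  -23  -23 ]
  [ -6  -54  -36 ]
R3 → R3 + 6·R1
  [ 1    4    1 ]
  [ 0  -23  -23 ]
  [ 0  -30  -30 ]
R2 → -1/23·R2
  [ 1    4    1 ]
  [ 0    1    1 ]
  [ 0  -30  -30 ]
R3 → R3 + 30·R2
  [ 1  4  1 ]
  [ 0  1  1 ]
  [ 0  0  0 ]
R1 → R1 − 4·R2
  [ 1  0  -3 ]
  [ 0  1   1 ]
  [ 0  0   0 ]

[[1, 0, -3], [0, 1, 1], [0, 0, 0]]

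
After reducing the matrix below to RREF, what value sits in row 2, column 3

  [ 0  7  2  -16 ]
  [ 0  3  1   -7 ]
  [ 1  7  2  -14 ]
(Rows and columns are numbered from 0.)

R1 <=> R3
  [ 1  7  2  -14 ]
  [ 0  3  1   -7 ]
  [ 0  7  2  -16 ]
R2 ← 1/3·R2
  [ 1  7    2   -14 ]
  [ 0  1  1/3  -7/3 ]
  [ 0  7    2   -16 ]
R3 ← R3 − 7·R2
  [ 1  7     2   -14 ]
  [ 0  1   1/3  -7/3 ]
  [ 0  0  -1/3   1/3 ]
R3 ← -3·R3
  [ 1  7    2   -14 ]
  [ 0  1  1/3  -7/3 ]
  [ 0  0    1    -1 ]
R2 ← R2 − 1/3·R3
  [ 1  7  2  -14 ]
  [ 0  1  0   -2 ]
  [ 0  0  1   -1 ]
R1 ← R1 − 2·R3
  [ 1  7  0  -12 ]
  [ 0  1  0   -2 ]
  [ 0  0  1   -1 ]
R1 ← R1 − 7·R2
  [ 1  0  0   2 ]
  [ 0  1  0  -2 ]
  [ 0  0  1  -1 ]

-1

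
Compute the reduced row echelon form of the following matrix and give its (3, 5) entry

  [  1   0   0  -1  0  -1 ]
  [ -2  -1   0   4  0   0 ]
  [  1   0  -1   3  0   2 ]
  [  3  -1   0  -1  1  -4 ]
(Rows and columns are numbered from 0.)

r2 -> r2 + 2·r1
  [ 1   0   0  -1  0  -1 ]
  [ 0  -1   0   2  0  -2 ]
  [ 1   0  -1   3  0   2 ]
  [ 3  -1   0  -1  1  -4 ]
r3 -> r3 − r1
  [ 1   0   0  -1  0  -1 ]
  [ 0  -1   0   2  0  -2 ]
  [ 0   0  -1   4  0   3 ]
  [ 3  -1   0  -1  1  -4 ]
r4 -> r4 − 3·r1
  [ 1   0   0  -1  0  -1 ]
  [ 0  -1   0   2  0  -2 ]
  [ 0   0  -1   4  0   3 ]
  [ 0  -1   0   2  1  -1 ]
r2 -> -1·r2
  [ 1   0   0  -1  0  -1 ]
  [ 0   1   0  -2  0   2 ]
  [ 0   0  -1   4  0   3 ]
  [ 0  -1   0   2  1  -1 ]
r4 -> r4 + r2
  [ 1  0   0  -1  0  -1 ]
  [ 0  1   0  -2  0   2 ]
  [ 0  0  -1   4  0   3 ]
  [ 0  0   0   0  1   1 ]
r3 -> -1·r3
  [ 1  0  0  -1  0  -1 ]
  [ 0  1  0  -2  0   2 ]
  [ 0  0  1  -4  0  -3 ]
  [ 0  0  0   0  1   1 ]

1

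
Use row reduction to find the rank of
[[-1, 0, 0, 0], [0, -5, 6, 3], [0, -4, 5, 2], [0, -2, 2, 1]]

rank = 4

Multiply R1 by -1.
  [ 1   0  0  0 ]
  [ 0  -5  6  3 ]
  [ 0  -4  5  2 ]
  [ 0  -2  2  1 ]
Multiply R2 by -1/5.
  [ 1   0     0     0 ]
  [ 0   1  -6/5  -3/5 ]
  [ 0  -4     5     2 ]
  [ 0  -2     2     1 ]
Add 4 times R2 to R3.
  [ 1   0     0     0 ]
  [ 0   1  -6/5  -3/5 ]
  [ 0   0   1/5  -2/5 ]
  [ 0  -2     2     1 ]
Add 2 times R2 to R4.
  [ 1  0     0     0 ]
  [ 0  1  -6/5  -3/5 ]
  [ 0  0   1/5  -2/5 ]
  [ 0  0  -2/5  -1/5 ]
Multiply R3 by 5.
  [ 1  0     0     0 ]
  [ 0  1  -6/5  -3/5 ]
  [ 0  0     1    -2 ]
  [ 0  0  -2/5  -1/5 ]
Add 2/5 times R3 to R4.
  [ 1  0     0     0 ]
  [ 0  1  -6/5  -3/5 ]
  [ 0  0     1    -2 ]
  [ 0  0     0    -1 ]
Multiply R4 by -1.
  [ 1  0     0     0 ]
  [ 0  1  -6/5  -3/5 ]
  [ 0  0     1    -2 ]
  [ 0  0     0     1 ]
Add 2 times R4 to R3.
  [ 1  0     0     0 ]
  [ 0  1  -6/5  -3/5 ]
  [ 0  0     1     0 ]
  [ 0  0     0     1 ]
Add 3/5 times R4 to R2.
  [ 1  0     0  0 ]
  [ 0  1  -6/5  0 ]
  [ 0  0     1  0 ]
  [ 0  0     0  1 ]
Add 6/5 times R3 to R2.
  [ 1  0  0  0 ]
  [ 0  1  0  0 ]
  [ 0  0  1  0 ]
  [ 0  0  0  1 ]
The reduced form has 4 nonzero rows.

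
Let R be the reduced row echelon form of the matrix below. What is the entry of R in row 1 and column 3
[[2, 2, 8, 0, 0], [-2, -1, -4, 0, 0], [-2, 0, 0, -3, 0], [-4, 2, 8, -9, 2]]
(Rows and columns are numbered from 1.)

0

ρ1 := 1/2·ρ1
ρ2 := ρ2 + 2·ρ1
ρ3 := ρ3 + 2·ρ1
ρ4 := ρ4 + 4·ρ1
ρ3 := ρ3 − 2·ρ2
ρ4 := ρ4 − 6·ρ2
ρ3 := -1/3·ρ3
ρ4 := ρ4 + 9·ρ3
ρ4 := 1/2·ρ4
ρ1 := ρ1 − ρ2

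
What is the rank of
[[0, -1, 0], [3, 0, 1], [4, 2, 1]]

R1 <-> R2
  [ 3   0  1 ]
  [ 0  -1  0 ]
  [ 4   2  1 ]
R1 -> 1/3·R1
  [ 1   0  1/3 ]
  [ 0  -1    0 ]
  [ 4   2    1 ]
R3 -> R3 − 4·R1
  [ 1   0   1/3 ]
  [ 0  -1     0 ]
  [ 0   2  -1/3 ]
R2 -> -1·R2
  [ 1  0   1/3 ]
  [ 0  1     0 ]
  [ 0  2  -1/3 ]
R3 -> R3 − 2·R2
  [ 1  0   1/3 ]
  [ 0  1     0 ]
  [ 0  0  -1/3 ]
R3 -> -3·R3
  [ 1  0  1/3 ]
  [ 0  1    0 ]
  [ 0  0    1 ]
R1 -> R1 − 1/3·R3
  [ 1  0  0 ]
  [ 0  1  0 ]
  [ 0  0  1 ]
The reduced form has 3 nonzero rows.

rank = 3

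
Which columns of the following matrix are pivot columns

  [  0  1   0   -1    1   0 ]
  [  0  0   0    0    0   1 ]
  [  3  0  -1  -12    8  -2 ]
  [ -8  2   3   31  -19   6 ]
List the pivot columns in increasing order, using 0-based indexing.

0, 1, 2, 5

R1 <-> R3
R1 -> 1/3·R1
R4 -> R4 + 8·R1
R2 <-> R3
R4 -> R4 − 2·R2
R3 <-> R4
R3 -> 3·R3
R3 -> R3 − 2·R4
R1 -> R1 + 2/3·R4
R1 -> R1 + 1/3·R3
Pivot columns are the columns containing a leading 1.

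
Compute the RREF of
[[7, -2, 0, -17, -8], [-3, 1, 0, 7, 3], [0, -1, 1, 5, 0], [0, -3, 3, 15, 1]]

r1 := 1/7·r1
  [  1  -2/7  0  -17/7  -8/7 ]
  [ -3     1  0      7     3 ]
  [  0    -1  1      5     0 ]
  [  0    -3  3     15     1 ]
r2 := r2 + 3·r1
  [ 1  -2/7  0  -17/7  -8/7 ]
  [ 0   1/7  0   -2/7  -3/7 ]
  [ 0    -1  1      5     0 ]
  [ 0    -3  3     15     1 ]
r2 := 7·r2
  [ 1  -2/7  0  -17/7  -8/7 ]
  [ 0     1  0     -2    -3 ]
  [ 0    -1  1      5     0 ]
  [ 0    -3  3     15     1 ]
r3 := r3 + r2
  [ 1  -2/7  0  -17/7  -8/7 ]
  [ 0     1  0     -2    -3 ]
  [ 0     0  1      3    -3 ]
  [ 0    -3  3     15     1 ]
r4 := r4 + 3·r2
  [ 1  -2/7  0  -17/7  -8/7 ]
  [ 0     1  0     -2    -3 ]
  [ 0     0  1      3    -3 ]
  [ 0     0  3      9    -8 ]
r4 := r4 − 3·r3
  [ 1  -2/7  0  -17/7  -8/7 ]
  [ 0     1  0     -2    -3 ]
  [ 0     0  1      3    -3 ]
  [ 0     0  0      0     1 ]
r3 := r3 + 3·r4
  [ 1  -2/7  0  -17/7  -8/7 ]
  [ 0     1  0     -2    -3 ]
  [ 0     0  1      3     0 ]
  [ 0     0  0      0     1 ]
r2 := r2 + 3·r4
  [ 1  -2/7  0  -17/7  -8/7 ]
  [ 0     1  0     -2     0 ]
  [ 0     0  1      3     0 ]
  [ 0     0  0      0     1 ]
r1 := r1 + 8/7·r4
  [ 1  -2/7  0  -17/7  0 ]
  [ 0     1  0     -2  0 ]
  [ 0     0  1      3  0 ]
  [ 0     0  0      0  1 ]
r1 := r1 + 2/7·r2
  [ 1  0  0  -3  0 ]
  [ 0  1  0  -2  0 ]
  [ 0  0  1   3  0 ]
  [ 0  0  0   0  1 ]

[[1, 0, 0, -3, 0], [0, 1, 0, -2, 0], [0, 0, 1, 3, 0], [0, 0, 0, 0, 1]]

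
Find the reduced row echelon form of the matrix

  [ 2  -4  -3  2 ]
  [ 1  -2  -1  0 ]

[[1, -2, 0, -2], [0, 0, 1, -2]]

R1 := 1/2·R1
R2 := R2 − R1
R2 := 2·R2
R1 := R1 + 3/2·R2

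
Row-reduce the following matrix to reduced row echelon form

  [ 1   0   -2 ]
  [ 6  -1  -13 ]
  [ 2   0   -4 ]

[[1, 0, -2], [0, 1, 1], [0, 0, 0]]

r2 -> r2 − 6·r1
  [ 1   0  -2 ]
  [ 0  -1  -1 ]
  [ 2   0  -4 ]
r3 -> r3 − 2·r1
  [ 1   0  -2 ]
  [ 0  -1  -1 ]
  [ 0   0   0 ]
r2 -> -1·r2
  [ 1  0  -2 ]
  [ 0  1   1 ]
  [ 0  0   0 ]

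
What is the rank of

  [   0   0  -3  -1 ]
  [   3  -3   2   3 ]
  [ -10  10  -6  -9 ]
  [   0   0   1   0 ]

rank = 3

R1 ↔ R2
  [   3  -3   2   3 ]
  [   0   0  -3  -1 ]
  [ -10  10  -6  -9 ]
  [   0   0   1   0 ]
R1 → 1/3·R1
  [   1  -1  2/3   1 ]
  [   0   0   -3  -1 ]
  [ -10  10   -6  -9 ]
  [   0   0    1   0 ]
R3 → R3 + 10·R1
  [ 1  -1  2/3   1 ]
  [ 0   0   -3  -1 ]
  [ 0   0  2/3   1 ]
  [ 0   0    1   0 ]
R2 → -1/3·R2
  [ 1  -1  2/3    1 ]
  [ 0   0    1  1/3 ]
  [ 0   0  2/3    1 ]
  [ 0   0    1    0 ]
R3 → R3 − 2/3·R2
  [ 1  -1  2/3    1 ]
  [ 0   0    1  1/3 ]
  [ 0   0    0  7/9 ]
  [ 0   0    1    0 ]
R4 → R4 − R2
  [ 1  -1  2/3     1 ]
  [ 0   0    1   1/3 ]
  [ 0   0    0   7/9 ]
  [ 0   0    0  -1/3 ]
R3 → 9/7·R3
  [ 1  -1  2/3     1 ]
  [ 0   0    1   1/3 ]
  [ 0   0    0     1 ]
  [ 0   0    0  -1/3 ]
R4 → R4 + 1/3·R3
  [ 1  -1  2/3    1 ]
  [ 0   0    1  1/3 ]
  [ 0   0    0    1 ]
  [ 0   0    0    0 ]
R2 → R2 − 1/3·R3
  [ 1  -1  2/3  1 ]
  [ 0   0    1  0 ]
  [ 0   0    0  1 ]
  [ 0   0    0  0 ]
R1 → R1 − R3
  [ 1  -1  2/3  0 ]
  [ 0   0    1  0 ]
  [ 0   0    0  1 ]
  [ 0   0    0  0 ]
R1 → R1 − 2/3·R2
  [ 1  -1  0  0 ]
  [ 0   0  1  0 ]
  [ 0   0  0  1 ]
  [ 0   0  0  0 ]
The reduced form has 3 nonzero rows.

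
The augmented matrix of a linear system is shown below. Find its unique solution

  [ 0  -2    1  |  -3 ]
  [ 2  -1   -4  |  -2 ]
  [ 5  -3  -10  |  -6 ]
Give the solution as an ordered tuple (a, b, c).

ρ1 <-> ρ2
  [ 2  -1   -4  |  -2 ]
  [ 0  -2    1  |  -3 ]
  [ 5  -3  -10  |  -6 ]
ρ1 ← 1/2·ρ1
  [ 1  -1/2   -2  |  -1 ]
  [ 0    -2    1  |  -3 ]
  [ 5    -3  -10  |  -6 ]
ρ3 ← ρ3 − 5·ρ1
  [ 1  -1/2  -2  |  -1 ]
  [ 0    -2   1  |  -3 ]
  [ 0  -1/2   0  |  -1 ]
ρ2 ← -1/2·ρ2
  [ 1  -1/2    -2  |   -1 ]
  [ 0     1  -1/2  |  3/2 ]
  [ 0  -1/2     0  |   -1 ]
ρ3 ← ρ3 + 1/2·ρ2
  [ 1  -1/2    -2  |    -1 ]
  [ 0     1  -1/2  |   3/2 ]
  [ 0     0  -1/4  |  -1/4 ]
ρ3 ← -4·ρ3
  [ 1  -1/2    -2  |   -1 ]
  [ 0     1  -1/2  |  3/2 ]
  [ 0     0     1  |    1 ]
ρ2 ← ρ2 + 1/2·ρ3
  [ 1  -1/2  -2  |  -1 ]
  [ 0     1   0  |   2 ]
  [ 0     0   1  |   1 ]
ρ1 ← ρ1 + 2·ρ3
  [ 1  -1/2  0  |  1 ]
  [ 0     1  0  |  2 ]
  [ 0     0  1  |  1 ]
ρ1 ← ρ1 + 1/2·ρ2
  [ 1  0  0  |  2 ]
  [ 0  1  0  |  2 ]
  [ 0  0  1  |  1 ]
Reading off the last column: a = 2, b = 2, c = 1.

(2, 2, 1)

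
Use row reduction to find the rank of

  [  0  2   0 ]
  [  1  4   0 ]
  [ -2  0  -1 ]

ρ1 ↔ ρ2
ρ3 ← ρ3 + 2·ρ1
ρ2 ← 1/2·ρ2
ρ3 ← ρ3 − 8·ρ2
ρ3 ← -1·ρ3
ρ1 ← ρ1 − 4·ρ2
The reduced form has 3 nonzero rows.

rank = 3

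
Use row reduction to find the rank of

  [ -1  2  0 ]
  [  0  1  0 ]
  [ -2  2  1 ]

R1 → -1·R1
  [  1  -2  0 ]
  [  0   1  0 ]
  [ -2   2  1 ]
R3 → R3 + 2·R1
  [ 1  -2  0 ]
  [ 0   1  0 ]
  [ 0  -2  1 ]
R3 → R3 + 2·R2
  [ 1  -2  0 ]
  [ 0   1  0 ]
  [ 0   0  1 ]
R1 → R1 + 2·R2
  [ 1  0  0 ]
  [ 0  1  0 ]
  [ 0  0  1 ]
The reduced form has 3 nonzero rows.

rank = 3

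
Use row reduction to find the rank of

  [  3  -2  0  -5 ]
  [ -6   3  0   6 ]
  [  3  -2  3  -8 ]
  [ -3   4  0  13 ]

R1 → 1/3·R1
  [  1  -2/3  0  -5/3 ]
  [ -6     3  0     6 ]
  [  3    -2  3    -8 ]
  [ -3     4  0    13 ]
R2 → R2 + 6·R1
  [  1  -2/3  0  -5/3 ]
  [  0    -1  0    -4 ]
  [  3    -2  3    -8 ]
  [ -3     4  0    13 ]
R3 → R3 − 3·R1
  [  1  -2/3  0  -5/3 ]
  [  0    -1  0    -4 ]
  [  0     0  3    -3 ]
  [ -3     4  0    13 ]
R4 → R4 + 3·R1
  [ 1  -2/3  0  -5/3 ]
  [ 0    -1  0    -4 ]
  [ 0     0  3    -3 ]
  [ 0     2  0     8 ]
R2 → -1·R2
  [ 1  -2/3  0  -5/3 ]
  [ 0     1  0     4 ]
  [ 0     0  3    -3 ]
  [ 0     2  0     8 ]
R4 → R4 − 2·R2
  [ 1  -2/3  0  -5/3 ]
  [ 0     1  0     4 ]
  [ 0     0  3    -3 ]
  [ 0     0  0     0 ]
R3 → 1/3·R3
  [ 1  -2/3  0  -5/3 ]
  [ 0     1  0     4 ]
  [ 0     0  1    -1 ]
  [ 0     0  0     0 ]
R1 → R1 + 2/3·R2
  [ 1  0  0   1 ]
  [ 0  1  0   4 ]
  [ 0  0  1  -1 ]
  [ 0  0  0   0 ]
The reduced form has 3 nonzero rows.

rank = 3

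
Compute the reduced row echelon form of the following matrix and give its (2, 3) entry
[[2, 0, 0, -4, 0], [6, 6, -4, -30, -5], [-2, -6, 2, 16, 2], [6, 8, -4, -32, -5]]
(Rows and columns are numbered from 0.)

r1 ← 1/2·r1
  [  1   0   0   -2   0 ]
  [  6   6  -4  -30  -5 ]
  [ -2  -6   2   16   2 ]
  [  6   8  -4  -32  -5 ]
r2 ← r2 − 6·r1
  [  1   0   0   -2   0 ]
  [  0   6  -4  -18  -5 ]
  [ -2  -6   2   16   2 ]
  [  6   8  -4  -32  -5 ]
r3 ← r3 + 2·r1
  [ 1   0   0   -2   0 ]
  [ 0   6  -4  -18  -5 ]
  [ 0  -6   2   12   2 ]
  [ 6   8  -4  -32  -5 ]
r4 ← r4 − 6·r1
  [ 1   0   0   -2   0 ]
  [ 0   6  -4  -18  -5 ]
  [ 0  -6   2   12   2 ]
  [ 0   8  -4  -20  -5 ]
r2 ← 1/6·r2
  [ 1   0     0   -2     0 ]
  [ 0   1  -2/3   -3  -5/6 ]
  [ 0  -6     2   12     2 ]
  [ 0   8    -4  -20    -5 ]
r3 ← r3 + 6·r2
  [ 1  0     0   -2     0 ]
  [ 0  1  -2/3   -3  -5/6 ]
  [ 0  0    -2   -6    -3 ]
  [ 0  8    -4  -20    -5 ]
r4 ← r4 − 8·r2
  [ 1  0     0  -2     0 ]
  [ 0  1  -2/3  -3  -5/6 ]
  [ 0  0    -2  -6    -3 ]
  [ 0  0   4/3   4   5/3 ]
r3 ← -1/2·r3
  [ 1  0     0  -2     0 ]
  [ 0  1  -2/3  -3  -5/6 ]
  [ 0  0     1   3   3/2 ]
  [ 0  0   4/3   4   5/3 ]
r4 ← r4 − 4/3·r3
  [ 1  0     0  -2     0 ]
  [ 0  1  -2/3  -3  -5/6 ]
  [ 0  0     1   3   3/2 ]
  [ 0  0     0   0  -1/3 ]
r4 ← -3·r4
  [ 1  0     0  -2     0 ]
  [ 0  1  -2/3  -3  -5/6 ]
  [ 0  0     1   3   3/2 ]
  [ 0  0     0   0     1 ]
r3 ← r3 − 3/2·r4
  [ 1  0     0  -2     0 ]
  [ 0  1  -2/3  -3  -5/6 ]
  [ 0  0     1   3     0 ]
  [ 0  0     0   0     1 ]
r2 ← r2 + 5/6·r4
  [ 1  0     0  -2  0 ]
  [ 0  1  -2/3  -3  0 ]
  [ 0  0     1   3  0 ]
  [ 0  0     0   0  1 ]
r2 ← r2 + 2/3·r3
  [ 1  0  0  -2  0 ]
  [ 0  1  0  -1  0 ]
  [ 0  0  1   3  0 ]
  [ 0  0  0   0  1 ]

3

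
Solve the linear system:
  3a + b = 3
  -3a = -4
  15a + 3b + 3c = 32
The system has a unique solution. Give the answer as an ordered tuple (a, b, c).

Form the augmented matrix and row-reduce:
  [  3  1  0  |   3 ]
  [ -3  0  0  |  -4 ]
  [ 15  3  3  |  32 ]
ρ1 → 1/3·ρ1
  [  1  1/3  0  |   1 ]
  [ -3    0  0  |  -4 ]
  [ 15    3  3  |  32 ]
ρ2 → ρ2 + 3·ρ1
  [  1  1/3  0  |   1 ]
  [  0    1  0  |  -1 ]
  [ 15    3  3  |  32 ]
ρ3 → ρ3 − 15·ρ1
  [ 1  1/3  0  |   1 ]
  [ 0    1  0  |  -1 ]
  [ 0   -2  3  |  17 ]
ρ3 → ρ3 + 2·ρ2
  [ 1  1/3  0  |   1 ]
  [ 0    1  0  |  -1 ]
  [ 0    0  3  |  15 ]
ρ3 → 1/3·ρ3
  [ 1  1/3  0  |   1 ]
  [ 0    1  0  |  -1 ]
  [ 0    0  1  |   5 ]
ρ1 → ρ1 − 1/3·ρ2
  [ 1  0  0  |  4/3 ]
  [ 0  1  0  |   -1 ]
  [ 0  0  1  |    5 ]
Reading off the last column: a = 4/3, b = -1, c = 5.

(4/3, -1, 5)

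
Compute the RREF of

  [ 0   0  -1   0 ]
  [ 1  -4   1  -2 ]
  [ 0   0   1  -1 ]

[[1, -4, 0, 0], [0, 0, 1, 0], [0, 0, 0, 1]]

R1 <=> R2
R2 ← -1·R2
R3 ← R3 − R2
R3 ← -1·R3
R1 ← R1 + 2·R3
R1 ← R1 − R2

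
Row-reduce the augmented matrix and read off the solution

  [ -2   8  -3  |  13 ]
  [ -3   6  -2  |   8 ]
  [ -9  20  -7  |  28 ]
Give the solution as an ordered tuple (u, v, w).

(1, 3/2, -1)

R1 ← -1/2·R1
R2 ← R2 + 3·R1
R3 ← R3 + 9·R1
R2 ← -1/6·R2
R3 ← R3 + 16·R2
R3 ← -6·R3
R2 ← R2 + 5/12·R3
R1 ← R1 − 3/2·R3
R1 ← R1 + 4·R2
Reading off the last column: u = 1, v = 3/2, w = -1.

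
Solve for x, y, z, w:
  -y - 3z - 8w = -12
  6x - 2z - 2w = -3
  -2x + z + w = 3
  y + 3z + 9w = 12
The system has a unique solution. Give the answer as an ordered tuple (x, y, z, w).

(3/2, -6, 6, 0)

Form the augmented matrix and row-reduce:
  [  0  -1  -3  -8  |  -12 ]
  [  6   0  -2  -2  |   -3 ]
  [ -2   0   1   1  |    3 ]
  [  0   1   3   9  |   12 ]
R1 <-> R2
  [  6   0  -2  -2  |   -3 ]
  [  0  -1  -3  -8  |  -12 ]
  [ -2   0   1   1  |    3 ]
  [  0   1   3   9  |   12 ]
R1 -> 1/6·R1
  [  1   0  -1/3  -1/3  |  -1/2 ]
  [  0  -1    -3    -8  |   -12 ]
  [ -2   0     1     1  |     3 ]
  [  0   1     3     9  |    12 ]
R3 -> R3 + 2·R1
  [ 1   0  -1/3  -1/3  |  -1/2 ]
  [ 0  -1    -3    -8  |   -12 ]
  [ 0   0   1/3   1/3  |     2 ]
  [ 0   1     3     9  |    12 ]
R2 -> -1·R2
  [ 1  0  -1/3  -1/3  |  -1/2 ]
  [ 0  1     3     8  |    12 ]
  [ 0  0   1/3   1/3  |     2 ]
  [ 0  1     3     9  |    12 ]
R4 -> R4 − R2
  [ 1  0  -1/3  -1/3  |  -1/2 ]
  [ 0  1     3     8  |    12 ]
  [ 0  0   1/3   1/3  |     2 ]
  [ 0  0     0     1  |     0 ]
R3 -> 3·R3
  [ 1  0  -1/3  -1/3  |  -1/2 ]
  [ 0  1     3     8  |    12 ]
  [ 0  0     1     1  |     6 ]
  [ 0  0     0     1  |     0 ]
R3 -> R3 − R4
  [ 1  0  -1/3  -1/3  |  -1/2 ]
  [ 0  1     3     8  |    12 ]
  [ 0  0     1     0  |     6 ]
  [ 0  0     0     1  |     0 ]
R2 -> R2 − 8·R4
  [ 1  0  -1/3  -1/3  |  -1/2 ]
  [ 0  1     3     0  |    12 ]
  [ 0  0     1     0  |     6 ]
  [ 0  0     0     1  |     0 ]
R1 -> R1 + 1/3·R4
  [ 1  0  -1/3  0  |  -1/2 ]
  [ 0  1     3  0  |    12 ]
  [ 0  0     1  0  |     6 ]
  [ 0  0     0  1  |     0 ]
R2 -> R2 − 3·R3
  [ 1  0  -1/3  0  |  -1/2 ]
  [ 0  1     0  0  |    -6 ]
  [ 0  0     1  0  |     6 ]
  [ 0  0     0  1  |     0 ]
R1 -> R1 + 1/3·R3
  [ 1  0  0  0  |  3/2 ]
  [ 0  1  0  0  |   -6 ]
  [ 0  0  1  0  |    6 ]
  [ 0  0  0  1  |    0 ]
Reading off the last column: x = 3/2, y = -6, z = 6, w = 0.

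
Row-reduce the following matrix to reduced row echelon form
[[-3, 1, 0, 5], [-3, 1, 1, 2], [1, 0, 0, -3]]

Multiply r1 by -1/3.
  [  1  -1/3  0  -5/3 ]
  [ -3     1  1     2 ]
  [  1     0  0    -3 ]
Add 3 times r1 to r2.
  [ 1  -1/3  0  -5/3 ]
  [ 0     0  1    -3 ]
  [ 1     0  0    -3 ]
Subtract r1 from r3.
  [ 1  -1/3  0  -5/3 ]
  [ 0     0  1    -3 ]
  [ 0   1/3  0  -4/3 ]
Swap r2 and r3.
  [ 1  -1/3  0  -5/3 ]
  [ 0   1/3  0  -4/3 ]
  [ 0     0  1    -3 ]
Multiply r2 by 3.
  [ 1  -1/3  0  -5/3 ]
  [ 0     1  0    -4 ]
  [ 0     0  1    -3 ]
Add 1/3 times r2 to r1.
  [ 1  0  0  -3 ]
  [ 0  1  0  -4 ]
  [ 0  0  1  -3 ]

[[1, 0, 0, -3], [0, 1, 0, -4], [0, 0, 1, -3]]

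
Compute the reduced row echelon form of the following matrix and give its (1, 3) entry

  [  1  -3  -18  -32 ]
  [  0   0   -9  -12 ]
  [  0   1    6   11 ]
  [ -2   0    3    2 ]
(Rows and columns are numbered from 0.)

ρ4 → ρ4 + 2·ρ1
  [ 1  -3  -18  -32 ]
  [ 0   0   -9  -12 ]
  [ 0   1    6   11 ]
  [ 0  -6  -33  -62 ]
ρ2 ↔ ρ3
  [ 1  -3  -18  -32 ]
  [ 0   1    6   11 ]
  [ 0   0   -9  -12 ]
  [ 0  -6  -33  -62 ]
ρ4 → ρ4 + 6·ρ2
  [ 1  -3  -18  -32 ]
  [ 0   1    6   11 ]
  [ 0   0   -9  -12 ]
  [ 0   0    3    4 ]
ρ3 → -1/9·ρ3
  [ 1  -3  -18  -32 ]
  [ 0   1    6   11 ]
  [ 0   0    1  4/3 ]
  [ 0   0    3    4 ]
ρ4 → ρ4 − 3·ρ3
  [ 1  -3  -18  -32 ]
  [ 0   1    6   11 ]
  [ 0   0    1  4/3 ]
  [ 0   0    0    0 ]
ρ2 → ρ2 − 6·ρ3
  [ 1  -3  -18  -32 ]
  [ 0   1    0    3 ]
  [ 0   0    1  4/3 ]
  [ 0   0    0    0 ]
ρ1 → ρ1 + 18·ρ3
  [ 1  -3  0   -8 ]
  [ 0   1  0    3 ]
  [ 0   0  1  4/3 ]
  [ 0   0  0    0 ]
ρ1 → ρ1 + 3·ρ2
  [ 1  0  0    1 ]
  [ 0  1  0    3 ]
  [ 0  0  1  4/3 ]
  [ 0  0  0    0 ]

3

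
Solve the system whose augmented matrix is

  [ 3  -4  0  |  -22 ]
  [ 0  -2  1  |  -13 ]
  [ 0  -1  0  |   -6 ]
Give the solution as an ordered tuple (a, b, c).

Multiply R1 by 1/3.
  [ 1  -4/3  0  |  -22/3 ]
  [ 0    -2  1  |    -13 ]
  [ 0    -1  0  |     -6 ]
Multiply R2 by -1/2.
  [ 1  -4/3     0  |  -22/3 ]
  [ 0     1  -1/2  |   13/2 ]
  [ 0    -1     0  |     -6 ]
Add R2 to R3.
  [ 1  -4/3     0  |  -22/3 ]
  [ 0     1  -1/2  |   13/2 ]
  [ 0     0  -1/2  |    1/2 ]
Multiply R3 by -2.
  [ 1  -4/3     0  |  -22/3 ]
  [ 0     1  -1/2  |   13/2 ]
  [ 0     0     1  |     -1 ]
Add 1/2 times R3 to R2.
  [ 1  -4/3  0  |  -22/3 ]
  [ 0     1  0  |      6 ]
  [ 0     0  1  |     -1 ]
Add 4/3 times R2 to R1.
  [ 1  0  0  |  2/3 ]
  [ 0  1  0  |    6 ]
  [ 0  0  1  |   -1 ]
Reading off the last column: a = 2/3, b = 6, c = -1.

(2/3, 6, -1)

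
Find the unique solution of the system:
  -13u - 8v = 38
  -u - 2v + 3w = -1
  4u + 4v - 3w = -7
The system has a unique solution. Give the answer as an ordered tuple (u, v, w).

Form the augmented matrix and row-reduce:
  [ -13  -8   0  |  38 ]
  [  -1  -2   3  |  -1 ]
  [   4   4  -3  |  -7 ]
R1 := -1/13·R1
  [  1  8/13   0  |  -38/13 ]
  [ -1    -2   3  |      -1 ]
  [  4     4  -3  |      -7 ]
R2 := R2 + R1
  [ 1    8/13   0  |  -38/13 ]
  [ 0  -18/13   3  |  -51/13 ]
  [ 4       4  -3  |      -7 ]
R3 := R3 − 4·R1
  [ 1    8/13   0  |  -38/13 ]
  [ 0  -18/13   3  |  -51/13 ]
  [ 0   20/13  -3  |   61/13 ]
R2 := -13/18·R2
  [ 1   8/13      0  |  -38/13 ]
  [ 0      1  -13/6  |    17/6 ]
  [ 0  20/13     -3  |   61/13 ]
R3 := R3 − 20/13·R2
  [ 1  8/13      0  |  -38/13 ]
  [ 0     1  -13/6  |    17/6 ]
  [ 0     0    1/3  |     1/3 ]
R3 := 3·R3
  [ 1  8/13      0  |  -38/13 ]
  [ 0     1  -13/6  |    17/6 ]
  [ 0     0      1  |       1 ]
R2 := R2 + 13/6·R3
  [ 1  8/13  0  |  -38/13 ]
  [ 0     1  0  |       5 ]
  [ 0     0  1  |       1 ]
R1 := R1 − 8/13·R2
  [ 1  0  0  |  -6 ]
  [ 0  1  0  |   5 ]
  [ 0  0  1  |   1 ]
Reading off the last column: u = -6, v = 5, w = 1.

(-6, 5, 1)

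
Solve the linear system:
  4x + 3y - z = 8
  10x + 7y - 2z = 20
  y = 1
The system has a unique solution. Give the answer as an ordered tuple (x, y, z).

Form the augmented matrix and row-reduce:
  [  4  3  -1  |   8 ]
  [ 10  7  -2  |  20 ]
  [  0  1   0  |   1 ]
Multiply R1 by 1/4.
  [  1  3/4  -1/4  |   2 ]
  [ 10    7    -2  |  20 ]
  [  0    1     0  |   1 ]
Subtract 10 times R1 from R2.
  [ 1   3/4  -1/4  |  2 ]
  [ 0  -1/2   1/2  |  0 ]
  [ 0     1     0  |  1 ]
Multiply R2 by -2.
  [ 1  3/4  -1/4  |  2 ]
  [ 0    1    -1  |  0 ]
  [ 0    1     0  |  1 ]
Subtract R2 from R3.
  [ 1  3/4  -1/4  |  2 ]
  [ 0    1    -1  |  0 ]
  [ 0    0     1  |  1 ]
Add R3 to R2.
  [ 1  3/4  -1/4  |  2 ]
  [ 0    1     0  |  1 ]
  [ 0    0     1  |  1 ]
Add 1/4 times R3 to R1.
  [ 1  3/4  0  |  9/4 ]
  [ 0    1  0  |    1 ]
  [ 0    0  1  |    1 ]
Subtract 3/4 times R2 from R1.
  [ 1  0  0  |  3/2 ]
  [ 0  1  0  |    1 ]
  [ 0  0  1  |    1 ]
Reading off the last column: x = 3/2, y = 1, z = 1.

(3/2, 1, 1)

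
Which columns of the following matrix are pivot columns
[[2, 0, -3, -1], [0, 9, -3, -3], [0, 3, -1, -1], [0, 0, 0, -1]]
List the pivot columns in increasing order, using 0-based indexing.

R1 ← 1/2·R1
R2 ← 1/9·R2
R3 ← R3 − 3·R2
R3 <=> R4
R3 ← -1·R3
R2 ← R2 + 1/3·R3
R1 ← R1 + 1/2·R3
Pivot columns are the columns containing a leading 1.

0, 1, 3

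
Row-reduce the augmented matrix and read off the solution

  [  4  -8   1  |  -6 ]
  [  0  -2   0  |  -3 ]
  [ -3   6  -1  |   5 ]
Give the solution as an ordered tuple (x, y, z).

(2, 3/2, -2)

Multiply R1 by 1/4.
  [  1  -2  1/4  |  -3/2 ]
  [  0  -2    0  |    -3 ]
  [ -3   6   -1  |     5 ]
Add 3 times R1 to R3.
  [ 1  -2   1/4  |  -3/2 ]
  [ 0  -2     0  |    -3 ]
  [ 0   0  -1/4  |   1/2 ]
Multiply R2 by -1/2.
  [ 1  -2   1/4  |  -3/2 ]
  [ 0   1     0  |   3/2 ]
  [ 0   0  -1/4  |   1/2 ]
Multiply R3 by -4.
  [ 1  -2  1/4  |  -3/2 ]
  [ 0   1    0  |   3/2 ]
  [ 0   0    1  |    -2 ]
Subtract 1/4 times R3 from R1.
  [ 1  -2  0  |   -1 ]
  [ 0   1  0  |  3/2 ]
  [ 0   0  1  |   -2 ]
Add 2 times R2 to R1.
  [ 1  0  0  |    2 ]
  [ 0  1  0  |  3/2 ]
  [ 0  0  1  |   -2 ]
Reading off the last column: x = 2, y = 3/2, z = -2.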